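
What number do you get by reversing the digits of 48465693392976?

67929339656484

Reversing 48465693392976 gives 67929339656484.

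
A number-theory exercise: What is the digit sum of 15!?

15! = 1307674368000
Sum of its 13 digits: 45.

45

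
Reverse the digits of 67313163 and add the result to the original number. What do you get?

Reverse of 67313163 is 36131376.
67313163 + 36131376 = 103444539

103444539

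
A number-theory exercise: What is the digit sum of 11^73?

308

11^73 = 10511531995000535984031884072175901907076711472855517023410896501859452159531
Sum of its 77 digits: 308.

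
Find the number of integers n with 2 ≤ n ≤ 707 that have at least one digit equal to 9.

133

The integers in [2, 707] that have at least one digit equal to 9: 9, 19, 29, 39, 49, 59, …, 698, 699.
133 qualify.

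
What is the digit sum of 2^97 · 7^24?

227

2^97 · 7^24 = 30357257869004789166408047264508307443553478377472
Sum of its 50 digits: 227.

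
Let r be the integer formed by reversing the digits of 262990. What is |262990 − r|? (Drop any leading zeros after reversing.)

163728

Reverse of 262990 is 99262.
|262990 − 99262| = 163728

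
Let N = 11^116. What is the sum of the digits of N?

11^116 = 6332154143694424013286019158130854850058561675916743238156190016243705856304075334161420602314653462059012774577733378161
Sum of its 121 digits: 472.

472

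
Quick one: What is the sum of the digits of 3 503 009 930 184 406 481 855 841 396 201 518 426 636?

161

3+5+0+3+0+0+9+9+3+0+1+8+4+4+0+6+4+8+1+8+5+5+8+4+1+3+9+6+2+0+1+5+1+8+4+2+6+6+3+6 = 161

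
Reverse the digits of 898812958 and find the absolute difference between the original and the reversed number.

39594060

Reverse of 898812958 is 859218898.
|898812958 − 859218898| = 39594060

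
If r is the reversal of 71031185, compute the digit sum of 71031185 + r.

25

Reversal of 71031185 is 58113017; 71031185 + 58113017 = 129144202.
Digit sum of 129144202: 1+2+9+1+4+4+2+0+2 = 25.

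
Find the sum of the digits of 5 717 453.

32

5+7+1+7+4+5+3 = 32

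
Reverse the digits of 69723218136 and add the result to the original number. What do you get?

Reverse of 69723218136 is 63181232796.
69723218136 + 63181232796 = 132904450932

132904450932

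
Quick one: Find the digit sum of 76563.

27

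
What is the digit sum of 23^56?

331

23^56 = 18061708005752857061620870906539210750802836284237842525970767008798325863361
Sum of its 77 digits: 331.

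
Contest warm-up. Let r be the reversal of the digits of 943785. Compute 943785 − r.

Reverse of 943785 is 587349.
943785 − 587349 = 356436

356436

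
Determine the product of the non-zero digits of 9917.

567

9×9×1×7 = 567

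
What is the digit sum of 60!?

288

60! = 8320987112741390144276341183223364380754172606361245952449277696409600000000000000
Sum of its 82 digits: 288.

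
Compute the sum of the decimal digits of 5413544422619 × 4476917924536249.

5413544422619 × 4476917924536249 = 24235994060896239906041016131
Sum of its 29 digits: 113.

113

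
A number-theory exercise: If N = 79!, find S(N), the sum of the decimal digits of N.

441

79! = 894618213078297528685144171539831652069808216779571907213868063227837990693501860533361810841010176000000000000000000
Sum of its 117 digits: 441.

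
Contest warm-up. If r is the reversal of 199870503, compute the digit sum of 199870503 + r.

Reversal of 199870503 is 305078991; 199870503 + 305078991 = 504949494.
Digit sum of 504949494: 5+0+4+9+4+9+4+9+4 = 48.

48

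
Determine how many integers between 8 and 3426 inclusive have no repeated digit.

The integers in [8, 3426] that have no repeated digit: 8, 9, 10, 12, 13, 14, …, 3425, 3426.
1925 qualify.

1925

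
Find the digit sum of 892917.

8+9+2+9+1+7 = 36

36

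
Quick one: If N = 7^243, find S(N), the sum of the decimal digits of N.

7^243 = 22846712859873746480447821666592346426694132333435558998983412854961114186622574870902442510049863025667206258127311451949520409822391138243055993672121915936570990365106665813437806284123385754752042992343
Sum of its 206 digits: 910.

910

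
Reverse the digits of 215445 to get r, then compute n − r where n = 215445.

-329067

Reverse of 215445 is 544512.
215445 − 544512 = -329067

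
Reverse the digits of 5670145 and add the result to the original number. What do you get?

11080910

Reverse of 5670145 is 5410765.
5670145 + 5410765 = 11080910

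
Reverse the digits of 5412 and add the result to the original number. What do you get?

Reverse of 5412 is 2145.
5412 + 2145 = 7557

7557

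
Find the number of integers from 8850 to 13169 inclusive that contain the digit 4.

The integers in [8850, 13169] that contain the digit 4: 8854, 8864, 8874, 8884, 8894, 8904, …, 13154, 13164.
1143 qualify.

1143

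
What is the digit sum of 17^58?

307

17^58 = 232293704498620356223997771606208711490535455321318916906995032002459809
Sum of its 72 digits: 307.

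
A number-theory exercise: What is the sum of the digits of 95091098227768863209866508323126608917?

182

9+5+0+9+1+0+9+8+2+2+7+7+6+8+8+6+3+2+0+9+8+6+6+5+0+8+3+2+3+1+2+6+6+0+8+9+1+7 = 182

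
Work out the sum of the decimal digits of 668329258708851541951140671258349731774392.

196

6+6+8+3+2+9+2+5+8+7+0+8+8+5+1+5+4+1+9+5+1+1+4+0+6+7+1+2+5+8+3+4+9+7+3+1+7+7+4+3+9+2 = 196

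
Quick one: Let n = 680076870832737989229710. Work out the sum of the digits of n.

119

6+8+0+0+7+6+8+7+0+8+3+2+7+3+7+9+8+9+2+2+9+7+1+0 = 119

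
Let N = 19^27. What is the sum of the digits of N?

19^27 = 33600614943460448322716069311260139
Sum of its 35 digits: 127.

127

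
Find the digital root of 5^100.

4

The digital root of n equals n mod 9 (or 9 when 9 | n), so we need 5^100 mod 9.
5^100 ≡ 4 (mod 9), so the digital root is 4.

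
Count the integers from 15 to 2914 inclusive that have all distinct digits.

The integers in [15, 2914] that have all distinct digits: 15, 16, 17, 18, 19, 20, …, 2913, 2914.
1687 qualify.

1687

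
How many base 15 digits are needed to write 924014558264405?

13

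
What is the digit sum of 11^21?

71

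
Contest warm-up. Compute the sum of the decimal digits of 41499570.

39

4+1+4+9+9+5+7+0 = 39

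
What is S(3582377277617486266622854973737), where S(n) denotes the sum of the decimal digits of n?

3+5+8+2+3+7+7+2+7+7+6+1+7+4+8+6+2+6+6+6+2+2+8+5+4+9+7+3+7+3+7 = 160

160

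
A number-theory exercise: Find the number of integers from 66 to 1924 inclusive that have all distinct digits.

The integers in [66, 1924] that have all distinct digits: 67, 68, 69, 70, 71, 72, …, 1923, 1924.
1136 qualify.

1136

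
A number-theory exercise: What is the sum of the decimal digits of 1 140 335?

17

1+1+4+0+3+3+5 = 17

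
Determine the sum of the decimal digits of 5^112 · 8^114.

355

5^112 · 8^114 = 17254365866976409468586889655692563631127772430425966387906310559498240000000000000000000000000000000000000000000000000000000000000000000000000000000000000000000000000000000000000000
Sum of its 182 digits: 355.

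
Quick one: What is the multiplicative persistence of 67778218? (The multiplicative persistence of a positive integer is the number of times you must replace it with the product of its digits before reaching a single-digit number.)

4

67778218 → 263424 → 1152 → 10 → 0 (4 steps)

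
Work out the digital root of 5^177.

8

The digital root of n equals n mod 9 (or 9 when 9 | n), so we need 5^177 mod 9.
5^177 ≡ 8 (mod 9), so the digital root is 8.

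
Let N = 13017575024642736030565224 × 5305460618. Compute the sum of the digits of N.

13017575024642736030565224 × 5305460618 = 69064231635102415529933440212348432
Sum of its 35 digits: 126.

126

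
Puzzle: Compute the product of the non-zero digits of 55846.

5×5×8×4×6 = 4800

4800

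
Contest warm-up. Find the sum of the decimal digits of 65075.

23

6+5+0+7+5 = 23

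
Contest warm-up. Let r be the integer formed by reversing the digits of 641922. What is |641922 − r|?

Reverse of 641922 is 229146.
|641922 − 229146| = 412776

412776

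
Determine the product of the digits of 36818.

1152

3×6×8×1×8 = 1152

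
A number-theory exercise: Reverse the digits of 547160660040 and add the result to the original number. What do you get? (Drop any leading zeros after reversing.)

587226721785

Reverse of 547160660040 is 40066061745.
547160660040 + 40066061745 = 587226721785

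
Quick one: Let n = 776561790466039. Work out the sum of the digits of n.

76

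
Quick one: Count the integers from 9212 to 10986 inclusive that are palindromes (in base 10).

18

The integers in [9212, 10986] that are palindromes (in base 10): 9229, 9339, 9449, 9559, 9669, 9779, …, 10801, 10901.
18 qualify.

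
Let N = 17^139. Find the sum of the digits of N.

719

17^139 = 1077457309042021132958038359105740735227950342067092813322172004295559661794026462131149512778811579861554081071603420886574583654138475562086498411332944574379004255915953
Sum of its 172 digits: 719.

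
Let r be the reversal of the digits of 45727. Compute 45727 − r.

Reverse of 45727 is 72754.
45727 − 72754 = -27027

-27027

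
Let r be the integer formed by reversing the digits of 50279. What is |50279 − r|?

46926

Reverse of 50279 is 97205.
|50279 − 97205| = 46926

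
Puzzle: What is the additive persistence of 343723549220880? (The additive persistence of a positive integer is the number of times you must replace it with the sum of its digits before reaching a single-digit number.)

2

343723549220880 → 60 → 6 (2 steps)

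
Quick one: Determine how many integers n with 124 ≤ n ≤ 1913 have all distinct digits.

The integers in [124, 1913] that have all distinct digits: 124, 125, 126, 127, 128, 129, …, 1907, 1908.
1093 qualify.

1093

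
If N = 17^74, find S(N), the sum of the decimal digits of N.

17^74 = 11303688526116825176861663867252925340835880371481850218645238094977795232990878636091380129
Sum of its 92 digits: 424.

424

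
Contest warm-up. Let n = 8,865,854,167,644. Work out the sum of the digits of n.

8+8+6+5+8+5+4+1+6+7+6+4+4 = 72

72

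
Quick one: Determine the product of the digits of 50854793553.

0

5×0×8×5×4×7×9×3×5×5×3 = 0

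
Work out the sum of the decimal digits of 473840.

26

4+7+3+8+4+0 = 26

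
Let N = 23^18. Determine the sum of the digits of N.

109

23^18 = 3244150909895248285300369
Sum of its 25 digits: 109.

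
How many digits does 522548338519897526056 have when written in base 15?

522548338519897526056 in base 15 is 5484C62975791B6921, which has 18 digits.

18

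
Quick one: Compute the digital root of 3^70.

9

The digital root of n equals n mod 9 (or 9 when 9 | n), so we need 3^70 mod 9.
3^70 ≡ 0 (mod 9), so the digital root is 9.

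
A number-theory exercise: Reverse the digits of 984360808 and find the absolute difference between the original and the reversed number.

Reverse of 984360808 is 808063489.
|984360808 − 808063489| = 176297319

176297319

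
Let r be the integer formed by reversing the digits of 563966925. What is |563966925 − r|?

Reverse of 563966925 is 529669365.
|563966925 − 529669365| = 34297560

34297560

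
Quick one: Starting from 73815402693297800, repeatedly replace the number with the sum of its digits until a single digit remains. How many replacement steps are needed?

73815402693297800 → 74 → 11 → 2 (3 steps)

3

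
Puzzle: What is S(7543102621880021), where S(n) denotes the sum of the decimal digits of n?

7+5+4+3+1+0+2+6+2+1+8+8+0+0+2+1 = 50

50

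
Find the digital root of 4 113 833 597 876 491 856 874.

4+1+1+3+8+3+3+5+9+7+8+7+6+4+9+1+8+5+6+8+7+4 = 117
1+1+7 = 9

9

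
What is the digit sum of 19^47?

226

19^47 = 1263046223881900339210386091365390321169375020004522243688539
Sum of its 61 digits: 226.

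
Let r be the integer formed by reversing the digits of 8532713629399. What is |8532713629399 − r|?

1406549542959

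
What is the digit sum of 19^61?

19^61 = 1009182377334463854299016863304292593457846949666215857593939531658264652789219
Sum of its 79 digits: 388.

388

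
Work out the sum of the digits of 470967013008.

45

4+7+0+9+6+7+0+1+3+0+0+8 = 45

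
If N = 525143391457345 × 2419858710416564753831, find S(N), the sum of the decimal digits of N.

525143391457345 × 2419858710416564753831 = 1270772810035752119313355388261838695
Sum of its 37 digits: 155.

155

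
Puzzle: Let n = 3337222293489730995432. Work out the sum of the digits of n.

3+3+3+7+2+2+2+2+9+3+4+8+9+7+3+0+9+9+5+4+3+2 = 99

99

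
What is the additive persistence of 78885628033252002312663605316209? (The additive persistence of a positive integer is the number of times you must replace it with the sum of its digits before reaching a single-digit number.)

78885628033252002312663605316209 → 122 → 5 (2 steps)

2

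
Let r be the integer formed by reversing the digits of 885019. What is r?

910588

Reversing 885019 gives 910588.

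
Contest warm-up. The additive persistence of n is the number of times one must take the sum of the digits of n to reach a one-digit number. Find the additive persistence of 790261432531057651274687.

2

790261432531057651274687 → 101 → 2 (2 steps)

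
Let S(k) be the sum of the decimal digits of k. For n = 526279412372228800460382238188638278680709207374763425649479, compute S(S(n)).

First digit sum: 276.
2+7+6 = 15.

15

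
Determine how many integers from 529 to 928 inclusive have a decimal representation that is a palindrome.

The integers in [529, 928] that have a decimal representation that is a palindrome: 535, 545, 555, 565, 575, 585, …, 909, 919.
39 qualify.

39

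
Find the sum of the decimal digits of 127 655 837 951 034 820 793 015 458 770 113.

137

1+2+7+6+5+5+8+3+7+9+5+1+0+3+4+8+2+0+7+9+3+0+1+5+4+5+8+7+7+0+1+1+3 = 137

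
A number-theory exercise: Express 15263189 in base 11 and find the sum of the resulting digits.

39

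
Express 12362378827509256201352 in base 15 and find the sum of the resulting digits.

130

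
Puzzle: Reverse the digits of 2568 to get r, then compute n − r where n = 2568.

-6084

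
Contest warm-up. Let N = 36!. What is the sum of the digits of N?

36! = 371993326789901217467999448150835200000000
Sum of its 42 digits: 171.

171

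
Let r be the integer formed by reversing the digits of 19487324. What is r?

42378491

Reversing 19487324 gives 42378491.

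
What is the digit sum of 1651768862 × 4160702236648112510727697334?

175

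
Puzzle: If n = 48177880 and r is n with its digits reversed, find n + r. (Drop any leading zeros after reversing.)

Reverse of 48177880 is 8877184.
48177880 + 8877184 = 57055064

57055064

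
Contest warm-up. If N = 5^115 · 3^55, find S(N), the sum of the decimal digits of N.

5^115 · 3^55 = 41997119907148999875983542225119183382289401921327212736093480323872062509593661161488853394985198974609375
Sum of its 107 digits: 513.

513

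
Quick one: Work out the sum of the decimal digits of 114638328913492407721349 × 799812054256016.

114638328913492407721349 × 799812054256016 = 91689117344777197348134275596034885584
Sum of its 38 digits: 193.

193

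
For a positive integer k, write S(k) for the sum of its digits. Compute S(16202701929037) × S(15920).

S(16202701929037) = 1+6+2+0+2+7+0+1+9+2+9+0+3+7 = 49.
S(15920) = 1+5+9+2+0 = 17.
49 · 17 = 833.

833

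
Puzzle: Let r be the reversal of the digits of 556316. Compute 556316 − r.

-57339

Reverse of 556316 is 613655.
556316 − 613655 = -57339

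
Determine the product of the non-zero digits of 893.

8×9×3 = 216

216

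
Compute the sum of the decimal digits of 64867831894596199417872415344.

6+4+8+6+7+8+3+1+8+9+4+5+9+6+1+9+9+4+1+7+8+7+2+4+1+5+3+4+4 = 153

153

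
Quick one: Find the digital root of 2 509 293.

2+5+0+9+2+9+3 = 30
3+0 = 3

3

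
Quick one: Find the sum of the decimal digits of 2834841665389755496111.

106

2+8+3+4+8+4+1+6+6+5+3+8+9+7+5+5+4+9+6+1+1+1 = 106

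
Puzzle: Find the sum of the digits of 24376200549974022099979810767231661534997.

194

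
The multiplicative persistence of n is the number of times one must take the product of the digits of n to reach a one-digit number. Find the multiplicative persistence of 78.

3

78 → 56 → 30 → 0 (3 steps)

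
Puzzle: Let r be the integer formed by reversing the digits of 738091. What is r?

190837

Reversing 738091 gives 190837.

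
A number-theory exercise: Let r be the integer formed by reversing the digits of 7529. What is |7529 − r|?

Reverse of 7529 is 9257.
|7529 − 9257| = 1728

1728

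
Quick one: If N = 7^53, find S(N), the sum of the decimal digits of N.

7^53 = 616873509628062366290756156815389726793178407
Sum of its 45 digits: 220.

220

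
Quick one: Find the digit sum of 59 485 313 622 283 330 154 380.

88

5+9+4+8+5+3+1+3+6+2+2+2+8+3+3+3+0+1+5+4+3+8+0 = 88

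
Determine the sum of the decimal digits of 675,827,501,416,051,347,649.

91

6+7+5+8+2+7+5+0+1+4+1+6+0+5+1+3+4+7+6+4+9 = 91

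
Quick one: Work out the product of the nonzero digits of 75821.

560

7×5×8×2×1 = 560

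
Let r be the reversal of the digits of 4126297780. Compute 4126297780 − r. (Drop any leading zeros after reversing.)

3248371566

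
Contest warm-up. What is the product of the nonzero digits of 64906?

1296

6×4×9×6 = 1296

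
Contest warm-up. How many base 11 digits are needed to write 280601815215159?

14

280601815215159 in base 11 is 8145461A461AA9, which has 14 digits.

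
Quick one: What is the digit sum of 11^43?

164

11^43 = 602400691612421918536387328824478011400331731
Sum of its 45 digits: 164.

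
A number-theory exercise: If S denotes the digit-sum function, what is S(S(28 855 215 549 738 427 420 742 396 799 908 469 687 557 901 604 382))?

First digit sum: 254.
2+5+4 = 11.

11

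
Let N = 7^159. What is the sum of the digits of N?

604

7^159 = 234740682134024551131000058650934972334548202799931928152823524461886795080326841696794903402607778498130119856838781042578195658985143
Sum of its 135 digits: 604.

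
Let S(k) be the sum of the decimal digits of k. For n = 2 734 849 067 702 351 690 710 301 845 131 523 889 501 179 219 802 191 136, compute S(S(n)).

First digit sum: 218.
2+1+8 = 11.

11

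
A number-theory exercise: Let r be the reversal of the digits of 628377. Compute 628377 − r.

Reverse of 628377 is 773826.
628377 − 773826 = -145449

-145449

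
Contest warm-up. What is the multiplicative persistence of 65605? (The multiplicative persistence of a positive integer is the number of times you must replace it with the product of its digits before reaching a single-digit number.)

1

65605 → 0 (1 step)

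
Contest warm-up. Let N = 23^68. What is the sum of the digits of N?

23^68 = 395815547546888589884785370897911374203232682951121784754739562406761602882294255015821358881
Sum of its 93 digits: 448.

448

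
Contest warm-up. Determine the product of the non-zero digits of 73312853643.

1088640

7×3×3×1×2×8×5×3×6×4×3 = 1088640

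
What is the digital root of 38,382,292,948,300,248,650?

5

3+8+3+8+2+2+9+2+9+4+8+3+0+0+2+4+8+6+5+0 = 86
8+6 = 14
1+4 = 5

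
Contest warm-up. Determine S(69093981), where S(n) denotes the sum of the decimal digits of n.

45

6+9+0+9+3+9+8+1 = 45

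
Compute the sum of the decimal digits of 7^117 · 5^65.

686

7^117 · 5^65 = 2039487103813445727035656990893559758991210553893597578039353907663095714578599586177176991549158635813436546424526341070304624736309051513671875
Sum of its 145 digits: 686.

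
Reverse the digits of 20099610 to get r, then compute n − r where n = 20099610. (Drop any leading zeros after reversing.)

18400608

Reverse of 20099610 is 1699002.
20099610 − 1699002 = 18400608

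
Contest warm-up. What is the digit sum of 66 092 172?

6+6+0+9+2+1+7+2 = 33

33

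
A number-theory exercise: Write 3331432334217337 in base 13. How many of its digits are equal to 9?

3331432334217337 in base 13 is ACCB794B41529C.
The digit 9 appears 2 times.

2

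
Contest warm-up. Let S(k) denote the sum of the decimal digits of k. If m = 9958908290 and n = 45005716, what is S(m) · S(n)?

1652

S(9958908290) = 9+9+5+8+9+0+8+2+9+0 = 59.
S(45005716) = 4+5+0+0+5+7+1+6 = 28.
59 · 28 = 1652.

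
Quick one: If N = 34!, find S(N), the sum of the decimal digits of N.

144

34! = 295232799039604140847618609643520000000
Sum of its 39 digits: 144.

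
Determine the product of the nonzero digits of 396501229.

3×9×6×5×1×2×2×9 = 29160

29160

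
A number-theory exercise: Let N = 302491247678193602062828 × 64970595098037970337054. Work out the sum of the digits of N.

191

302491247678193602062828 × 64970595098037970337054 = 19653036373600234818308361550813335928844428712
Sum of its 47 digits: 191.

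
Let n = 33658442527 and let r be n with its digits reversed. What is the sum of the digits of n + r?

44

Reversal of 33658442527 is 72524485633; 33658442527 + 72524485633 = 106182928160.
Digit sum of 106182928160: 1+0+6+1+8+2+9+2+8+1+6+0 = 44.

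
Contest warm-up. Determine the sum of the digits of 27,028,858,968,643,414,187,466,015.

2+7+0+2+8+8+5+8+9+6+8+6+4+3+4+1+4+1+8+7+4+6+6+0+1+5 = 123

123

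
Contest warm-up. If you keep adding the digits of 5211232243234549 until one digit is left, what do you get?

5+2+1+1+2+3+2+2+4+3+2+3+4+5+4+9 = 52
5+2 = 7

7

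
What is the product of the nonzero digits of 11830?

24

1×1×8×3 = 24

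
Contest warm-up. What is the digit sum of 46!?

216

46! = 5502622159812088949850305428800254892961651752960000000000
Sum of its 58 digits: 216.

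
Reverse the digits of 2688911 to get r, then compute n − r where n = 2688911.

Reverse of 2688911 is 1198862.
2688911 − 1198862 = 1490049

1490049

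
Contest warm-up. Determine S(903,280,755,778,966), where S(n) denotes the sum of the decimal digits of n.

82

9+0+3+2+8+0+7+5+5+7+7+8+9+6+6 = 82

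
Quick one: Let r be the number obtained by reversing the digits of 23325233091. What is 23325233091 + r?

Reverse of 23325233091 is 19033252332.
23325233091 + 19033252332 = 42358485423

42358485423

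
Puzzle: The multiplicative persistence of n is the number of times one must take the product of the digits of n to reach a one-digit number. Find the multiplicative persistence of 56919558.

56919558 → 486000 → 0 (2 steps)

2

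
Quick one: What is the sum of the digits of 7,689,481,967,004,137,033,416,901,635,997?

146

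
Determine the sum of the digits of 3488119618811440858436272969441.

3+4+8+8+1+1+9+6+1+8+8+1+1+4+4+0+8+5+8+4+3+6+2+7+2+9+6+9+4+4+1 = 145

145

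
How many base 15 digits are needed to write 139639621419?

139639621419 in base 15 is 3974287999, which has 10 digits.

10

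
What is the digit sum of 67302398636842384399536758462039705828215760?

212

6+7+3+0+2+3+9+8+6+3+6+8+4+2+3+8+4+3+9+9+5+3+6+7+5+8+4+6+2+0+3+9+7+0+5+8+2+8+2+1+5+7+6+0 = 212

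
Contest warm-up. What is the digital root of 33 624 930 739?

4

3+3+6+2+4+9+3+0+7+3+9 = 49
4+9 = 13
1+3 = 4
(Equivalently, 33 624 930 739 mod 9 = 4.)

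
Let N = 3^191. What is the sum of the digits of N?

387

3^191 = 13494588674281093803728157396523884917402502294030101914066705367021922008906273586058258347
Sum of its 92 digits: 387.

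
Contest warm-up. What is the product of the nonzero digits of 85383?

8×5×3×8×3 = 2880

2880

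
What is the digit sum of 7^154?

565

7^154 = 13966840134112247940203490132143450486972583018976136618838788865465984118541491146355381888654000029638253100305752427118355188849
Sum of its 131 digits: 565.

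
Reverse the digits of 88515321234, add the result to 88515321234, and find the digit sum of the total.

48

Reversal of 88515321234 is 43212351588; 88515321234 + 43212351588 = 131727672822.
Digit sum of 131727672822: 1+3+1+7+2+7+6+7+2+8+2+2 = 48.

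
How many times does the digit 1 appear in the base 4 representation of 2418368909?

6

2418368909 in base 4 is 2100021112012031.
The digit 1 appears 6 times.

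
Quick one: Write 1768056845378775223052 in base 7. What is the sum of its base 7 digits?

68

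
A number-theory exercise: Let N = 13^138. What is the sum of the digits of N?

13^138 = 5298862111705984468986826004208960681542272238274522316228155317510506921316368923561909729710342452590041368532447502426123793365390569569956006999824329
Sum of its 154 digits: 676.

676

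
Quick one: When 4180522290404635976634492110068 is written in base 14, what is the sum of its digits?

175

4180522290404635976634492110068 in base 14 is 68C8DAD10C8616333D43293D348.
Digit sum: 6+8+12+8+13+10+13+1+0+12+8+6+1+6+3+3+3+13+4+3+2+9+3+13+3+4+8 = 175.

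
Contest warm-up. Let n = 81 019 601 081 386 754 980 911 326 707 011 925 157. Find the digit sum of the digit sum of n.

8

First digit sum: 152.
1+5+2 = 8.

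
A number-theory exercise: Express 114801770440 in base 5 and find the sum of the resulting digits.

32

114801770440 in base 5 is 3340103223123230.
Digit sum: 3+3+4+0+1+0+3+2+2+3+1+2+3+2+3+0 = 32.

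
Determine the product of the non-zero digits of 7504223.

7×5×4×2×2×3 = 1680

1680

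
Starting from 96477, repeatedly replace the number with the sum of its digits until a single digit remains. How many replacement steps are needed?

96477 → 33 → 6 (2 steps)

2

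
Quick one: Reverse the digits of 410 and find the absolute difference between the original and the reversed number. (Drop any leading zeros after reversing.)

396

Reverse of 410 is 14.
|410 − 14| = 396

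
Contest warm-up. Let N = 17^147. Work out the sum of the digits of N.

800

17^147 = 7516080840909715499911286424295301039583185429853018013769765289246634274019123502562270931650319465356201630859154817050577468926833441346621548778490466843164916892376377410356273
Sum of its 181 digits: 800.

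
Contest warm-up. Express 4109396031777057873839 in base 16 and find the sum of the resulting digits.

149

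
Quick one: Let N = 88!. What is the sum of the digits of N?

531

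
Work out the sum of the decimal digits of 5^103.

338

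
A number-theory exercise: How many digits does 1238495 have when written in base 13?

1238495 in base 13 is 34494B, which has 6 digits.

6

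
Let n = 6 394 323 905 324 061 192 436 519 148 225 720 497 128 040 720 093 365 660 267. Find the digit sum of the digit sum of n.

12

First digit sum: 228.
2+2+8 = 12.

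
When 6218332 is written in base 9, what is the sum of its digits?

36

6218332 in base 9 is 12626847.
Digit sum: 1+2+6+2+6+8+4+7 = 36.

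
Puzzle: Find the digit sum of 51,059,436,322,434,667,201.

5+1+0+5+9+4+3+6+3+2+2+4+3+4+6+6+7+2+0+1 = 73

73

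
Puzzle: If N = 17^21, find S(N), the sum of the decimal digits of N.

116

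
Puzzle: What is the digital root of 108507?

1+0+8+5+0+7 = 21
2+1 = 3

3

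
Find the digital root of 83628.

8+3+6+2+8 = 27
2+7 = 9

9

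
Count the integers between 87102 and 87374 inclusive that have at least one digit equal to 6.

54

The integers in [87102, 87374] that have at least one digit equal to 6: 87106, 87116, 87126, 87136, 87146, 87156, …, 87368, 87369.
54 qualify.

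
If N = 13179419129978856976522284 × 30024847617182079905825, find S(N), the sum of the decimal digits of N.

13179419129978856976522284 × 30024847617182079905825 = 395710051060589604545933677417323549706733904300
Sum of its 48 digits: 198.

198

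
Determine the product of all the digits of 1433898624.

995328

1×4×3×3×8×9×8×6×2×4 = 995328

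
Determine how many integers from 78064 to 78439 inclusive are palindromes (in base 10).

The integers in [78064, 78439] that are palindromes (in base 10): 78087, 78187, 78287, 78387.
4 qualify.

4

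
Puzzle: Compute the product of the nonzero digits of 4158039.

4320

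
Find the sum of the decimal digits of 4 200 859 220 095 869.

69

4+2+0+0+8+5+9+2+2+0+0+9+5+8+6+9 = 69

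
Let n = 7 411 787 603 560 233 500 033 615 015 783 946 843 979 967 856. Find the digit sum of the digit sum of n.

First digit sum: 210.
2+1+0 = 3.

3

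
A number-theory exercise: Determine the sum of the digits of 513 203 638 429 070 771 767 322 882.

113

5+1+3+2+0+3+6+3+8+4+2+9+0+7+0+7+7+1+7+6+7+3+2+2+8+8+2 = 113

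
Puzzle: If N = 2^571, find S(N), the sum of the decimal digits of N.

2^571 = 7729075046034516689390703781863974688597854659412869997314470502903038284579120849072387533163845155924927232063004354354730157322085975311485817346934161497393961629646848
Sum of its 172 digits: 803.

803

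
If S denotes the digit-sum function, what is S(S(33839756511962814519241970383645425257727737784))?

9

First digit sum: 225.
2+2+5 = 9.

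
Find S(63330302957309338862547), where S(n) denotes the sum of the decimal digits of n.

99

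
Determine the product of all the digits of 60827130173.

0

6×0×8×2×7×1×3×0×1×7×3 = 0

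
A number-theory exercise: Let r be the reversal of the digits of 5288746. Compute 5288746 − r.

-1190079

Reverse of 5288746 is 6478825.
5288746 − 6478825 = -1190079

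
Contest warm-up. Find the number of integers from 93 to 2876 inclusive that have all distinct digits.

1598

The integers in [93, 2876] that have all distinct digits: 93, 94, 95, 96, 97, 98, …, 2875, 2876.
1598 qualify.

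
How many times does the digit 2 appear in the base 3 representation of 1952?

4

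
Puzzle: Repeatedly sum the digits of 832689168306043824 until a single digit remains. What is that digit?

9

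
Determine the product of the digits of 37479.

3×7×4×7×9 = 5292

5292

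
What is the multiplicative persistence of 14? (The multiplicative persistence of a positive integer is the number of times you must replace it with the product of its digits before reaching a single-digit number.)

1

14 → 4 (1 step)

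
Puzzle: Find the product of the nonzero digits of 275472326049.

2×7×5×4×7×2×3×2×6×4×9 = 5080320

5080320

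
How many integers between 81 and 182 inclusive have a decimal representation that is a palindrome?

11

The integers in [81, 182] that have a decimal representation that is a palindrome: 88, 99, 101, 111, 121, 131, …, 171, 181.
11 qualify.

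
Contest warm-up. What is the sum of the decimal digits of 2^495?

2^495 = 102293456496754433437912178025862473506770063938845774671352855253004181137646079840102190385184504910965208878986252219038039267058918532916516487168
Sum of its 150 digits: 665.

665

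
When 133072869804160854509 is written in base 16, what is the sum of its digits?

134

133072869804160854509 in base 16 is 736C1CE095ED029ED.
Digit sum: 7+3+6+12+1+12+14+0+9+5+14+13+0+2+9+14+13 = 134.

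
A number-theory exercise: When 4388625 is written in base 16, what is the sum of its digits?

30

4388625 in base 16 is 42F711.
Digit sum: 4+2+15+7+1+1 = 30.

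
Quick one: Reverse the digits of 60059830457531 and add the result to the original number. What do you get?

73635234352537

Reverse of 60059830457531 is 13575403895006.
60059830457531 + 13575403895006 = 73635234352537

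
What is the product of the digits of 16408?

1×6×4×0×8 = 0

0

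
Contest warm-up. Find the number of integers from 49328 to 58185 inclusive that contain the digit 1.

3123

The integers in [49328, 58185] that contain the digit 1: 49331, 49341, 49351, 49361, 49371, 49381, …, 58184, 58185.
3123 qualify.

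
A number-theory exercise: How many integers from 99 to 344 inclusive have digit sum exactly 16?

9

The integers in [99, 344] that have digit sum exactly 16: 169, 178, 187, 196, 259, 268, 277, 286, 295.
9 qualify.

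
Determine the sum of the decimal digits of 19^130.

19^130 = 17296893996662430280285615391259712027802886821412742331085359065884366495175001180168968752195351917323073308583538540263437124839137395760944897016194243082478871401
Sum of its 167 digits: 739.

739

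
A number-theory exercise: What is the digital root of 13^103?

4

The digital root of n equals n mod 9 (or 9 when 9 | n), so we need 13^103 mod 9.
13^103 ≡ 4 (mod 9), so the digital root is 4.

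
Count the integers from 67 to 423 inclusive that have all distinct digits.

The integers in [67, 423] that have all distinct digits: 67, 68, 69, 70, 71, 72, …, 421, 423.
265 qualify.

265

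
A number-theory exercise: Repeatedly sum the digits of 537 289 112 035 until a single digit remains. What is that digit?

1

5+3+7+2+8+9+1+1+2+0+3+5 = 46
4+6 = 10
1+0 = 1
(Equivalently, 537 289 112 035 mod 9 = 1.)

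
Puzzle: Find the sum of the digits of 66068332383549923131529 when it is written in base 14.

162

66068332383549923131529 in base 14 is B0AB0A8737DB4C7869CD.
Digit sum: 11+0+10+11+0+10+8+7+3+7+13+11+4+12+7+8+6+9+12+13 = 162.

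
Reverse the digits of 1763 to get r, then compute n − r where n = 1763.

Reverse of 1763 is 3671.
1763 − 3671 = -1908

-1908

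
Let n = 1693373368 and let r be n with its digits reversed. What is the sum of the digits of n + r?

35

Reversal of 1693373368 is 8633733961; 1693373368 + 8633733961 = 10327107329.
Digit sum of 10327107329: 1+0+3+2+7+1+0+7+3+2+9 = 35.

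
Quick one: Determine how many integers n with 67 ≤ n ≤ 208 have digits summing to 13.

11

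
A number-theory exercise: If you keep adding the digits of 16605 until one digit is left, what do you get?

1+6+6+0+5 = 18
1+8 = 9

9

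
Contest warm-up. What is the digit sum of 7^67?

268

7^67 = 418377847259091645147530834859099334519176045887014771543
Sum of its 57 digits: 268.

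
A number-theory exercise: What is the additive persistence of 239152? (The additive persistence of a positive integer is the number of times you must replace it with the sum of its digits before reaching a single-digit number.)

239152 → 22 → 4 (2 steps)

2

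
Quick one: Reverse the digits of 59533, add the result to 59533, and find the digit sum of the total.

23

Reversal of 59533 is 33595; 59533 + 33595 = 93128.
Digit sum of 93128: 9+3+1+2+8 = 23.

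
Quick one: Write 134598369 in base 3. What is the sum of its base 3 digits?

134598369 in base 3 is 100101021022020210.
Digit sum: 1+0+0+1+0+1+0+2+1+0+2+2+0+2+0+2+1+0 = 15.

15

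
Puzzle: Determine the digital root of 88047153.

8+8+0+4+7+1+5+3 = 36
3+6 = 9

9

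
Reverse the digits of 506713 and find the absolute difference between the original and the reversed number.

Reverse of 506713 is 317605.
|506713 − 317605| = 189108

189108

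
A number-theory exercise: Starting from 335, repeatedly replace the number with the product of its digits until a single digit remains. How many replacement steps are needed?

3

335 → 45 → 20 → 0 (3 steps)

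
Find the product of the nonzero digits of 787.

7×8×7 = 392

392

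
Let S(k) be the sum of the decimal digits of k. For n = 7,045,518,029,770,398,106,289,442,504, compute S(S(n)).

3

First digit sum: 120.
1+2+0 = 3.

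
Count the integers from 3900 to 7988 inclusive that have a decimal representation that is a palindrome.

40

The integers in [3900, 7988] that have a decimal representation that is a palindrome: 3993, 4004, 4114, 4224, 4334, 4444, …, 7777, 7887.
40 qualify.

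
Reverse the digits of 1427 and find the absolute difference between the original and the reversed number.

5814

Reverse of 1427 is 7241.
|1427 − 7241| = 5814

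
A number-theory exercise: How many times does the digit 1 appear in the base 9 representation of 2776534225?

2776534225 in base 9 is 7144475827.
The digit 1 appears 1 time.

1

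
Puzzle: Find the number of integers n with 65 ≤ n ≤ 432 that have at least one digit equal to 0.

73

The integers in [65, 432] that have at least one digit equal to 0: 70, 80, 90, 100, 101, 102, …, 420, 430.
73 qualify.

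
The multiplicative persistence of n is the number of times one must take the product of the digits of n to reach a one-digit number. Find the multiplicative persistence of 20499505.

1

20499505 → 0 (1 step)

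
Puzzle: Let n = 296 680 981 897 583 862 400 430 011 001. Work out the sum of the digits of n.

2+9+6+6+8+0+9+8+1+8+9+7+5+8+3+8+6+2+4+0+0+4+3+0+0+1+1+0+0+1 = 119

119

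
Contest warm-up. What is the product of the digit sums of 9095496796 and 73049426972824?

S(9095496796) = 9+0+9+5+4+9+6+7+9+6 = 64.
S(73049426972824) = 7+3+0+4+9+4+2+6+9+7+2+8+2+4 = 67.
64 · 67 = 4288.

4288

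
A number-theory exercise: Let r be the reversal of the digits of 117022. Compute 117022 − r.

-103689

Reverse of 117022 is 220711.
117022 − 220711 = -103689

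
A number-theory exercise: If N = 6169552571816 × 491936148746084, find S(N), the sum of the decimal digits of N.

133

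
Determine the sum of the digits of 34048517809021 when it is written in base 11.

34048517809021 in base 11 is A937993729751.
Digit sum: 10+9+3+7+9+9+3+7+2+9+7+5+1 = 81.

81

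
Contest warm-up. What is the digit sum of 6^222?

738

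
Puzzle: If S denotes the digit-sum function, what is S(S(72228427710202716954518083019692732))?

First digit sum: 142.
1+4+2 = 7.

7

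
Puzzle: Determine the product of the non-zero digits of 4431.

48

4×4×3×1 = 48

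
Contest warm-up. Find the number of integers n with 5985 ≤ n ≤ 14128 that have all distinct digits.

3068

The integers in [5985, 14128] that have all distinct digits: 5986, 5987, 6012, 6013, 6014, 6015, …, 14097, 14098.
3068 qualify.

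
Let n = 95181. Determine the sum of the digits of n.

9+5+1+8+1 = 24

24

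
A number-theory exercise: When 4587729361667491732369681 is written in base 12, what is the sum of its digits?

136

4587729361667491732369681 in base 12 is 8387BA55505949852B33A41.
Digit sum: 8+3+8+7+11+10+5+5+5+0+5+9+4+9+8+5+2+11+3+3+10+4+1 = 136.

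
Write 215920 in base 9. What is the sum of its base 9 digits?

215920 in base 9 is 358161.
Digit sum: 3+5+8+1+6+1 = 24.

24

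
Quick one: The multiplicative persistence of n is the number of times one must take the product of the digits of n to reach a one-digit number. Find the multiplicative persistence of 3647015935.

1

3647015935 → 0 (1 step)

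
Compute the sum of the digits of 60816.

6+0+8+1+6 = 21

21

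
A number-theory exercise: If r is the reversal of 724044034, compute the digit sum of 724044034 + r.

38

Reversal of 724044034 is 430440427; 724044034 + 430440427 = 1154484461.
Digit sum of 1154484461: 1+1+5+4+4+8+4+4+6+1 = 38.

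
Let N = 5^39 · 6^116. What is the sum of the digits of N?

333

5^39 · 6^116 = 3352549613703679534788301581593558538261711054043062496293241789249077601370112000000000000000000000000000000000000000
Sum of its 118 digits: 333.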